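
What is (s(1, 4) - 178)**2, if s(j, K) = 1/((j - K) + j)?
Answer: 127449/4 ≈ 31862.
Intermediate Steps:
s(j, K) = 1/(-K + 2*j)
(s(1, 4) - 178)**2 = (1/(-1*4 + 2*1) - 178)**2 = (1/(-4 + 2) - 178)**2 = (1/(-2) - 178)**2 = (-1/2 - 178)**2 = (-357/2)**2 = 127449/4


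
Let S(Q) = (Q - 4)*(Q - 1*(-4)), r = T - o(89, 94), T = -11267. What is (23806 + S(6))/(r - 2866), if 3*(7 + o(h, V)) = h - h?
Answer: -11913/7063 ≈ -1.6867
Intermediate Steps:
o(h, V) = -7 (o(h, V) = -7 + (h - h)/3 = -7 + (⅓)*0 = -7 + 0 = -7)
r = -11260 (r = -11267 - 1*(-7) = -11267 + 7 = -11260)
S(Q) = (-4 + Q)*(4 + Q) (S(Q) = (-4 + Q)*(Q + 4) = (-4 + Q)*(4 + Q))
(23806 + S(6))/(r - 2866) = (23806 + (-16 + 6²))/(-11260 - 2866) = (23806 + (-16 + 36))/(-14126) = (23806 + 20)*(-1/14126) = 23826*(-1/14126) = -11913/7063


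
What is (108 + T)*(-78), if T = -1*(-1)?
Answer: -8502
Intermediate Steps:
T = 1
(108 + T)*(-78) = (108 + 1)*(-78) = 109*(-78) = -8502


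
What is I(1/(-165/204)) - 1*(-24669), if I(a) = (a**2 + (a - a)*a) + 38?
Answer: 74743299/3025 ≈ 24709.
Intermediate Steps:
I(a) = 38 + a**2 (I(a) = (a**2 + 0*a) + 38 = (a**2 + 0) + 38 = a**2 + 38 = 38 + a**2)
I(1/(-165/204)) - 1*(-24669) = (38 + (1/(-165/204))**2) - 1*(-24669) = (38 + (1/(-165*1/204))**2) + 24669 = (38 + (1/(-55/68))**2) + 24669 = (38 + (-68/55)**2) + 24669 = (38 + 4624/3025) + 24669 = 119574/3025 + 24669 = 74743299/3025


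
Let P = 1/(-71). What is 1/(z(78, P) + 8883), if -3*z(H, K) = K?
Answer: 213/1892080 ≈ 0.00011257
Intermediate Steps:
P = -1/71 ≈ -0.014085
z(H, K) = -K/3
1/(z(78, P) + 8883) = 1/(-⅓*(-1/71) + 8883) = 1/(1/213 + 8883) = 1/(1892080/213) = 213/1892080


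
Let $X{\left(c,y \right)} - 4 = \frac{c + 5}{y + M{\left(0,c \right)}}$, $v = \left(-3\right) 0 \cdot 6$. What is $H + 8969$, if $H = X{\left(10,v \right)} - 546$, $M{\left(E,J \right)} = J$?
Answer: $\frac{16857}{2} \approx 8428.5$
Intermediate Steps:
$v = 0$ ($v = 0 \cdot 6 = 0$)
$X{\left(c,y \right)} = 4 + \frac{5 + c}{c + y}$ ($X{\left(c,y \right)} = 4 + \frac{c + 5}{y + c} = 4 + \frac{5 + c}{c + y}$)
$H = - \frac{1081}{2}$ ($H = \frac{5 + 4 \cdot 0 + 5 \cdot 10}{10 + 0} - 546 = \frac{5 + 0 + 50}{10} - 546 = \frac{1}{10} \cdot 55 - 546 = \frac{11}{2} - 546 = - \frac{1081}{2} \approx -540.5$)
$H + 8969 = - \frac{1081}{2} + 8969 = \frac{16857}{2}$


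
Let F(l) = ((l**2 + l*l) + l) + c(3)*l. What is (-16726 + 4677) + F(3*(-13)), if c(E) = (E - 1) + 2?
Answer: -9202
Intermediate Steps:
c(E) = 1 + E (c(E) = (-1 + E) + 2 = 1 + E)
F(l) = 2*l**2 + 5*l (F(l) = ((l**2 + l*l) + l) + (1 + 3)*l = ((l**2 + l**2) + l) + 4*l = (2*l**2 + l) + 4*l = (l + 2*l**2) + 4*l = 2*l**2 + 5*l)
(-16726 + 4677) + F(3*(-13)) = (-16726 + 4677) + (3*(-13))*(5 + 2*(3*(-13))) = -12049 - 39*(5 + 2*(-39)) = -12049 - 39*(5 - 78) = -12049 - 39*(-73) = -12049 + 2847 = -9202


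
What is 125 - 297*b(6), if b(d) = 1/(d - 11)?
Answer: 922/5 ≈ 184.40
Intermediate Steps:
b(d) = 1/(-11 + d)
125 - 297*b(6) = 125 - 297/(-11 + 6) = 125 - 297/(-5) = 125 - 297*(-⅕) = 125 + 297/5 = 922/5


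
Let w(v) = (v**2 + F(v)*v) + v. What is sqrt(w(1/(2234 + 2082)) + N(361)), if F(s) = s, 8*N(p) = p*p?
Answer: 3*sqrt(2107292410)/1079 ≈ 127.63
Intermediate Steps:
N(p) = p**2/8 (N(p) = (p*p)/8 = p**2/8)
w(v) = v + 2*v**2 (w(v) = (v**2 + v*v) + v = (v**2 + v**2) + v = 2*v**2 + v = v + 2*v**2)
sqrt(w(1/(2234 + 2082)) + N(361)) = sqrt((1 + 2/(2234 + 2082))/(2234 + 2082) + (1/8)*361**2) = sqrt((1 + 2/4316)/4316 + (1/8)*130321) = sqrt((1 + 2*(1/4316))/4316 + 130321/8) = sqrt((1 + 1/2158)/4316 + 130321/8) = sqrt((1/4316)*(2159/2158) + 130321/8) = sqrt(2159/9313928 + 130321/8) = sqrt(18965631690/1164241) = 3*sqrt(2107292410)/1079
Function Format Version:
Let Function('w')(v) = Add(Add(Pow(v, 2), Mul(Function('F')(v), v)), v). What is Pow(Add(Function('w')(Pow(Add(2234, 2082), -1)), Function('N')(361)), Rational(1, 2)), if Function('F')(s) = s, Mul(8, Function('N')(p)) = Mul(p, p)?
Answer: Mul(Rational(3, 1079), Pow(2107292410, Rational(1, 2))) ≈ 127.63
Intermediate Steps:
Function('N')(p) = Mul(Rational(1, 8), Pow(p, 2)) (Function('N')(p) = Mul(Rational(1, 8), Mul(p, p)) = Mul(Rational(1, 8), Pow(p, 2)))
Function('w')(v) = Add(v, Mul(2, Pow(v, 2))) (Function('w')(v) = Add(Add(Pow(v, 2), Mul(v, v)), v) = Add(Add(Pow(v, 2), Pow(v, 2)), v) = Add(Mul(2, Pow(v, 2)), v) = Add(v, Mul(2, Pow(v, 2))))
Pow(Add(Function('w')(Pow(Add(2234, 2082), -1)), Function('N')(361)), Rational(1, 2)) = Pow(Add(Mul(Pow(Add(2234, 2082), -1), Add(1, Mul(2, Pow(Add(2234, 2082), -1)))), Mul(Rational(1, 8), Pow(361, 2))), Rational(1, 2)) = Pow(Add(Mul(Pow(4316, -1), Add(1, Mul(2, Pow(4316, -1)))), Mul(Rational(1, 8), 130321)), Rational(1, 2)) = Pow(Add(Mul(Rational(1, 4316), Add(1, Mul(2, Rational(1, 4316)))), Rational(130321, 8)), Rational(1, 2)) = Pow(Add(Mul(Rational(1, 4316), Add(1, Rational(1, 2158))), Rational(130321, 8)), Rational(1, 2)) = Pow(Add(Mul(Rational(1, 4316), Rational(2159, 2158)), Rational(130321, 8)), Rational(1, 2)) = Pow(Add(Rational(2159, 9313928), Rational(130321, 8)), Rational(1, 2)) = Pow(Rational(18965631690, 1164241), Rational(1, 2)) = Mul(Rational(3, 1079), Pow(2107292410, Rational(1, 2)))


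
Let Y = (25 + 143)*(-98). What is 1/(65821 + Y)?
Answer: 1/49357 ≈ 2.0261e-5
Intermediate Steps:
Y = -16464 (Y = 168*(-98) = -16464)
1/(65821 + Y) = 1/(65821 - 16464) = 1/49357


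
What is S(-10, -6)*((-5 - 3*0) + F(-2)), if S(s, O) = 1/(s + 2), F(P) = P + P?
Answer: 9/8 ≈ 1.1250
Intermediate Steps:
F(P) = 2*P
S(s, O) = 1/(2 + s)
S(-10, -6)*((-5 - 3*0) + F(-2)) = ((-5 - 3*0) + 2*(-2))/(2 - 10) = ((-5 + 0) - 4)/(-8) = -(-5 - 4)/8 = -1/8*(-9) = 9/8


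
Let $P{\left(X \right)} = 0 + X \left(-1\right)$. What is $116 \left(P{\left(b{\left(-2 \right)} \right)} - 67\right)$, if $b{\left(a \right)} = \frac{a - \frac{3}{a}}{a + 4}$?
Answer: $-7743$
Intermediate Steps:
$b{\left(a \right)} = \frac{a - \frac{3}{a}}{4 + a}$
$P{\left(X \right)} = - X$ ($P{\left(X \right)} = 0 - X = - X$)
$116 \left(P{\left(b{\left(-2 \right)} \right)} - 67\right) = 116 \left(- \frac{-3 + \left(-2\right)^{2}}{\left(-2\right) \left(4 - 2\right)} - 67\right) = 116 \left(- \frac{\left(-1\right) \left(-3 + 4\right)}{2 \cdot 2} - 67\right) = 116 \left(- \frac{\left(-1\right) 1}{2 \cdot 2} - 67\right) = 116 \left(\left(-1\right) \left(- \frac{1}{4}\right) - 67\right) = 116 \left(\frac{1}{4} - 67\right) = 116 \left(- \frac{267}{4}\right) = -7743$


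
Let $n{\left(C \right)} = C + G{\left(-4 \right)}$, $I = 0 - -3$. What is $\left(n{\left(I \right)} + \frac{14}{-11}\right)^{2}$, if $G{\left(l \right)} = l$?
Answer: $\frac{625}{121} \approx 5.1653$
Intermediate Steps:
$I = 3$ ($I = 0 + 3 = 3$)
$n{\left(C \right)} = -4 + C$ ($n{\left(C \right)} = C - 4 = -4 + C$)
$\left(n{\left(I \right)} + \frac{14}{-11}\right)^{2} = \left(\left(-4 + 3\right) + \frac{14}{-11}\right)^{2} = \left(-1 + 14 \left(- \frac{1}{11}\right)\right)^{2} = \left(-1 - \frac{14}{11}\right)^{2} = \left(- \frac{25}{11}\right)^{2} = \frac{625}{121}$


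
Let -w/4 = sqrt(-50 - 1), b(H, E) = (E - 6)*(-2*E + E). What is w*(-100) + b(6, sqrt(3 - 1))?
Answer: -2 + 6*sqrt(2) + 400*I*sqrt(51) ≈ 6.4853 + 2856.6*I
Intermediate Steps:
b(H, E) = -E*(-6 + E) (b(H, E) = (-6 + E)*(-E) = -E*(-6 + E))
w = -4*I*sqrt(51) (w = -4*sqrt(-50 - 1) = -4*I*sqrt(51) ≈ -28.566*I)
w*(-100) + b(6, sqrt(3 - 1)) = -4*I*sqrt(51)*(-100) + sqrt(3 - 1)*(6 - sqrt(3 - 1)) = 400*I*sqrt(51) + sqrt(2)*(6 - sqrt(2)) = sqrt(2)*(6 - sqrt(2)) + 400*I*sqrt(51)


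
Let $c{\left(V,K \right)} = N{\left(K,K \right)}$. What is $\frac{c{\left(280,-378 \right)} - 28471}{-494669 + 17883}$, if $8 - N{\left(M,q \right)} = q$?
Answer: $\frac{28085}{476786} \approx 0.058905$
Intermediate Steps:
$N{\left(M,q \right)} = 8 - q$
$c{\left(V,K \right)} = 8 - K$
$\frac{c{\left(280,-378 \right)} - 28471}{-494669 + 17883} = \frac{\left(8 - -378\right) - 28471}{-494669 + 17883} = \frac{\left(8 + 378\right) - 28471}{-476786} = \left(386 - 28471\right) \left(- \frac{1}{476786}\right) = \left(-28085\right) \left(- \frac{1}{476786}\right) = \frac{28085}{476786}$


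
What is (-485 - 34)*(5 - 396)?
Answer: 202929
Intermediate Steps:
(-485 - 34)*(5 - 396) = -519*(-391) = 202929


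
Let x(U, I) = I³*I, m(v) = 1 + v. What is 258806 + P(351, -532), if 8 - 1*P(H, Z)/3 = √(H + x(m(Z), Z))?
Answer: 258830 - 3*√80102584927 ≈ -5.9024e+5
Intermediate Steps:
x(U, I) = I⁴
P(H, Z) = 24 - 3*√(H + Z⁴)
258806 + P(351, -532) = 258806 + (24 - 3*√(351 + (-532)⁴)) = 258806 + (24 - 3*√(351 + 80102584576)) = 258806 + (24 - 3*√80102584927) = 258830 - 3*√80102584927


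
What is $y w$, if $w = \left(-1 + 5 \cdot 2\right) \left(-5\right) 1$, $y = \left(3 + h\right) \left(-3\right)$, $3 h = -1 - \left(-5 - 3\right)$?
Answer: $720$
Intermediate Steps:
$h = \frac{7}{3}$ ($h = \frac{-1 - \left(-5 - 3\right)}{3} = \frac{-1 - -8}{3} = \frac{-1 + 8}{3} = \frac{1}{3} \cdot 7 = \frac{7}{3} \approx 2.3333$)
$y = -16$ ($y = \left(3 + \frac{7}{3}\right) \left(-3\right) = \frac{16}{3} \left(-3\right) = -16$)
$w = -45$ ($w = \left(-1 + 10\right) \left(-5\right) 1 = 9 \left(-5\right) 1 = \left(-45\right) 1 = -45$)
$y w = \left(-16\right) \left(-45\right) = 720$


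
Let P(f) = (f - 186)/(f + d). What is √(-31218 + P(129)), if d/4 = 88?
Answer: 3*I*√802517235/481 ≈ 176.69*I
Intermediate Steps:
d = 352 (d = 4*88 = 352)
P(f) = (-186 + f)/(352 + f) (P(f) = (f - 186)/(f + 352) = (-186 + f)/(352 + f))
√(-31218 + P(129)) = √(-31218 + (-186 + 129)/(352 + 129)) = √(-31218 - 57/481) = √(-15015915/481) = 3*I*√802517235/481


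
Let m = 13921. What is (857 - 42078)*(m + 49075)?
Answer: -2596758116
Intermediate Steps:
(857 - 42078)*(m + 49075) = (857 - 42078)*(13921 + 49075) = -41221*62996 = -2596758116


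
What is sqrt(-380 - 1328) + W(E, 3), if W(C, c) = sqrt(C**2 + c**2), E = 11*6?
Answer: 3*sqrt(485) + 2*I*sqrt(427) ≈ 66.068 + 41.328*I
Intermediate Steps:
E = 66
sqrt(-380 - 1328) + W(E, 3) = sqrt(-380 - 1328) + sqrt(66**2 + 3**2) = sqrt(-1708) + sqrt(4356 + 9) = 2*I*sqrt(427) + sqrt(4365) = 2*I*sqrt(427) + 3*sqrt(485) = 3*sqrt(485) + 2*I*sqrt(427)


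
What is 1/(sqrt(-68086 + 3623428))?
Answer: sqrt(8062)/169302 ≈ 0.00053035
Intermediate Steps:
1/(sqrt(-68086 + 3623428)) = 1/(sqrt(3555342)) = 1/(21*sqrt(8062)) = sqrt(8062)/169302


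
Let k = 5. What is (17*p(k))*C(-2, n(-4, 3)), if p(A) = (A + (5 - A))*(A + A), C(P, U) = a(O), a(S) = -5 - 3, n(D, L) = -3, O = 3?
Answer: -6800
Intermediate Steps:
a(S) = -8
C(P, U) = -8
p(A) = 10*A (p(A) = 5*(2*A) = 10*A)
(17*p(k))*C(-2, n(-4, 3)) = (17*(10*5))*(-8) = (17*50)*(-8) = 850*(-8) = -6800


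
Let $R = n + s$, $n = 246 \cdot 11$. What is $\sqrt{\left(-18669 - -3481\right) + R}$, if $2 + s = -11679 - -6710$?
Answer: $i \sqrt{17453} \approx 132.11 i$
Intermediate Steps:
$s = -4971$ ($s = -2 - 4969 = -4971$)
$n = 2706$
$R = -2265$ ($R = 2706 - 4971 = -2265$)
$\sqrt{\left(-18669 - -3481\right) + R} = \sqrt{\left(-18669 - -3481\right) - 2265} = \sqrt{\left(-18669 + 3481\right) - 2265} = \sqrt{-15188 - 2265} = \sqrt{-17453} = i \sqrt{17453}$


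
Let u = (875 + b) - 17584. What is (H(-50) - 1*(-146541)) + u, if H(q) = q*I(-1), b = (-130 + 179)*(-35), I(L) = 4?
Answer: 127917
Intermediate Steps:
b = -1715 (b = 49*(-35) = -1715)
H(q) = 4*q (H(q) = q*4 = 4*q)
u = -18424 (u = (875 - 1715) - 17584 = -840 - 17584 = -18424)
(H(-50) - 1*(-146541)) + u = (4*(-50) - 1*(-146541)) - 18424 = (-200 + 146541) - 18424 = 146341 - 18424 = 127917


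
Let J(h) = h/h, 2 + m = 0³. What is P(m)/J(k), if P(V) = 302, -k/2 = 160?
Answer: 302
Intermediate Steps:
m = -2 (m = -2 + 0³ = -2 + 0 = -2)
k = -320 (k = -2*160 = -320)
J(h) = 1
P(m)/J(k) = 302/1 = 302*1 = 302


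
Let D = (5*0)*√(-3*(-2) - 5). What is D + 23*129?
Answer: 2967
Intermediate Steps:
D = 0 (D = 0*√(6 - 5) = 0*√1 = 0*1 = 0)
D + 23*129 = 0 + 23*129 = 0 + 2967 = 2967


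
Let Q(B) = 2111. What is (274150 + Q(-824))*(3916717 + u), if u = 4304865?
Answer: 2271302464902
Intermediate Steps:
(274150 + Q(-824))*(3916717 + u) = (274150 + 2111)*(3916717 + 4304865) = 276261*8221582 = 2271302464902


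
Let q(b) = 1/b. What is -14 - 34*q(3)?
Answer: -76/3 ≈ -25.333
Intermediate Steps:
-14 - 34*q(3) = -14 - 34/3 = -76/3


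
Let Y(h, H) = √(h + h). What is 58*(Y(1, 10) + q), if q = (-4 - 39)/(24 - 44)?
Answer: 1247/10 + 58*√2 ≈ 206.72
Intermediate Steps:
Y(h, H) = √2*√h (Y(h, H) = √(2*h) = √2*√h)
q = 43/20 (q = -43/(-20) = -43*(-1/20) = 43/20 ≈ 2.1500)
58*(Y(1, 10) + q) = 58*(√2*√1 + 43/20) = 58*(√2*1 + 43/20) = 58*(√2 + 43/20) = 58*(43/20 + √2) = 1247/10 + 58*√2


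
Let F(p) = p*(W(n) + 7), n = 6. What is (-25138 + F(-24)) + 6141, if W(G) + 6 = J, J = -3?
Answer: -18949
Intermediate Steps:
W(G) = -9 (W(G) = -6 - 3 = -9)
F(p) = -2*p (F(p) = p*(-9 + 7) = p*(-2) = -2*p)
(-25138 + F(-24)) + 6141 = (-25138 - 2*(-24)) + 6141 = (-25138 + 48) + 6141 = -25090 + 6141 = -18949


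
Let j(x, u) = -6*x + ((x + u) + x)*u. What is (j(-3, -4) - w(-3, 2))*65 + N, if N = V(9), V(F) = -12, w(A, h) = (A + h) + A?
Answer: 4018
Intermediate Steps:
w(A, h) = h + 2*A
j(x, u) = -6*x + u*(u + 2*x) (j(x, u) = -6*x + ((u + x) + x)*u = -6*x + (u + 2*x)*u = -6*x + u*(u + 2*x))
N = -12
(j(-3, -4) - w(-3, 2))*65 + N = (((-4)**2 - 6*(-3) + 2*(-4)*(-3)) - (2 + 2*(-3)))*65 - 12 = ((16 + 18 + 24) - (2 - 6))*65 - 12 = (58 - 1*(-4))*65 - 12 = (58 + 4)*65 - 12 = 62*65 - 12 = 4030 - 12 = 4018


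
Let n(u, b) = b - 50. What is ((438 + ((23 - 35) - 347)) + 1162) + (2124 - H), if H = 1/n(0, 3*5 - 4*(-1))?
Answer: 104316/31 ≈ 3365.0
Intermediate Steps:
n(u, b) = -50 + b
H = -1/31 (H = 1/(-50 + (3*5 - 4*(-1))) = 1/(-50 + (15 + 4)) = 1/(-50 + 19) = 1/(-31) = -1/31 ≈ -0.032258)
((438 + ((23 - 35) - 347)) + 1162) + (2124 - H) = ((438 + ((23 - 35) - 347)) + 1162) + (2124 - 1*(-1/31)) = ((438 + (-12 - 347)) + 1162) + (2124 + 1/31) = ((438 - 359) + 1162) + 65845/31 = (79 + 1162) + 65845/31 = 1241 + 65845/31 = 104316/31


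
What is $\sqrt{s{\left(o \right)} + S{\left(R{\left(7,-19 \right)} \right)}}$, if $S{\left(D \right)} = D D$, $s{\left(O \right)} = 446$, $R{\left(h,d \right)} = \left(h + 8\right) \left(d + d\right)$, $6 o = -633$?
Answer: $\sqrt{325346} \approx 570.39$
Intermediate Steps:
$o = - \frac{211}{2}$ ($o = \frac{1}{6} \left(-633\right) = - \frac{211}{2} \approx -105.5$)
$R{\left(h,d \right)} = 2 d \left(8 + h\right)$ ($R{\left(h,d \right)} = \left(8 + h\right) 2 d = 2 d \left(8 + h\right)$)
$S{\left(D \right)} = D^{2}$
$\sqrt{s{\left(o \right)} + S{\left(R{\left(7,-19 \right)} \right)}} = \sqrt{446 + \left(2 \left(-19\right) \left(8 + 7\right)\right)^{2}} = \sqrt{446 + \left(2 \left(-19\right) 15\right)^{2}} = \sqrt{446 + \left(-570\right)^{2}} = \sqrt{446 + 324900} = \sqrt{325346}$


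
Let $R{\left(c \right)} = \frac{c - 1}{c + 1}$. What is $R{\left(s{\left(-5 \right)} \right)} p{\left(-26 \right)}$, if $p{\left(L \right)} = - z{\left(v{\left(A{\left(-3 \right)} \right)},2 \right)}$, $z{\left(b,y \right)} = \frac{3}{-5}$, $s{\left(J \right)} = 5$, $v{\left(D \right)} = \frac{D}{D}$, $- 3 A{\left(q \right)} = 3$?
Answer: $\frac{2}{5} \approx 0.4$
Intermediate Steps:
$A{\left(q \right)} = -1$ ($A{\left(q \right)} = \left(- \frac{1}{3}\right) 3 = -1$)
$v{\left(D \right)} = 1$
$z{\left(b,y \right)} = - \frac{3}{5}$ ($z{\left(b,y \right)} = 3 \left(- \frac{1}{5}\right) = - \frac{3}{5}$)
$R{\left(c \right)} = \frac{-1 + c}{1 + c}$
$p{\left(L \right)} = \frac{3}{5}$ ($p{\left(L \right)} = \left(-1\right) \left(- \frac{3}{5}\right) = \frac{3}{5}$)
$R{\left(s{\left(-5 \right)} \right)} p{\left(-26 \right)} = \frac{-1 + 5}{1 + 5} \cdot \frac{3}{5} = \frac{1}{6} \cdot 4 \cdot \frac{3}{5} = \frac{2}{3} \cdot \frac{3}{5} = \frac{2}{5}$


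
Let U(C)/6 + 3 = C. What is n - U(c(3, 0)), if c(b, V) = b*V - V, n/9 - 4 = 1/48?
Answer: 867/16 ≈ 54.188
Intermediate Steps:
n = 579/16 (n = 36 + 9/48 = 36 + 9*(1/48) = 36 + 3/16 = 579/16 ≈ 36.188)
c(b, V) = -V + V*b (c(b, V) = V*b - V = -V + V*b)
U(C) = -18 + 6*C
n - U(c(3, 0)) = 579/16 - (-18 + 6*(0*(-1 + 3))) = 579/16 - (-18 + 6*(0*2)) = 579/16 - (-18 + 6*0) = 579/16 - (-18 + 0) = 579/16 - 1*(-18) = 579/16 + 18 = 867/16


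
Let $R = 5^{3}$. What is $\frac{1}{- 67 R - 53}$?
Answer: $- \frac{1}{8428} \approx -0.00011865$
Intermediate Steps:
$R = 125$
$\frac{1}{- 67 R - 53} = \frac{1}{\left(-67\right) 125 - 53} = \frac{1}{-8375 - 53} = \frac{1}{-8428} = - \frac{1}{8428}$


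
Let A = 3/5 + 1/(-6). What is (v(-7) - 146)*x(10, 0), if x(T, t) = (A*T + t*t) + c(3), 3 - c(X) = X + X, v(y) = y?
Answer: -204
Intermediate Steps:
c(X) = 3 - 2*X (c(X) = 3 - (X + X) = 3 - 2*X)
A = 13/30 (A = 3*(⅕) + 1*(-⅙) = ⅗ - ⅙ = 13/30 ≈ 0.43333)
x(T, t) = -3 + t² + 13*T/30 (x(T, t) = (13*T/30 + t*t) + (3 - 2*3) = (13*T/30 + t²) + (3 - 6) = (t² + 13*T/30) - 3 = -3 + t² + 13*T/30)
(v(-7) - 146)*x(10, 0) = (-7 - 146)*(-3 + 0² + (13/30)*10) = -153*(-3 + 0 + 13/3) = -153*4/3 = -204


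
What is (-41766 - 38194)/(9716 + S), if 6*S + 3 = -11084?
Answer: -479760/47209 ≈ -10.162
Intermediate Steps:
S = -11087/6 (S = -½ + (⅙)*(-11084) = -½ - 5542/3 = -11087/6 ≈ -1847.8)
(-41766 - 38194)/(9716 + S) = (-41766 - 38194)/(9716 - 11087/6) = -79960/47209/6 = -79960*6/47209 = -479760/47209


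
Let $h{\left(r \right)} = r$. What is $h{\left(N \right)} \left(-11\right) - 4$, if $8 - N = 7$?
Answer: $-15$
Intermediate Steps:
$N = 1$ ($N = 8 - 7 = 1$)
$h{\left(N \right)} \left(-11\right) - 4 = 1 \left(-11\right) - 4 = -11 - 4 = -15$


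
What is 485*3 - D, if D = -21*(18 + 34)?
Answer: 2547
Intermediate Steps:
D = -1092 (D = -21*52 = -1092)
485*3 - D = 485*3 - 1*(-1092) = 1455 + 1092 = 2547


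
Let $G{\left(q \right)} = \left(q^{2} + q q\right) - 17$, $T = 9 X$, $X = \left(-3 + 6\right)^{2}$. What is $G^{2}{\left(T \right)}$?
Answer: $171741025$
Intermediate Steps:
$X = 9$ ($X = 3^{2} = 9$)
$T = 81$ ($T = 9 \cdot 9 = 81$)
$G{\left(q \right)} = -17 + 2 q^{2}$ ($G{\left(q \right)} = \left(q^{2} + q^{2}\right) - 17 = 2 q^{2} - 17 = -17 + 2 q^{2}$)
$G^{2}{\left(T \right)} = \left(-17 + 2 \cdot 81^{2}\right)^{2} = \left(-17 + 2 \cdot 6561\right)^{2} = \left(-17 + 13122\right)^{2} = 13105^{2} = 171741025$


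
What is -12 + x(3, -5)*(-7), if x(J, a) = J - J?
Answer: -12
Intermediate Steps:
x(J, a) = 0
-12 + x(3, -5)*(-7) = -12 + 0*(-7) = -12 + 0 = -12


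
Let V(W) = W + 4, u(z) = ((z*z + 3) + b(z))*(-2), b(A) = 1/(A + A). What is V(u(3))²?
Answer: 3721/9 ≈ 413.44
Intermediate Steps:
b(A) = 1/(2*A)
u(z) = -6 - 1/z - 2*z² (u(z) = ((z*z + 3) + 1/(2*z))*(-2) = ((z² + 3) + 1/(2*z))*(-2) = ((3 + z²) + 1/(2*z))*(-2) = (3 + z² + 1/(2*z))*(-2) = -6 - 1/z - 2*z²)
V(W) = 4 + W
V(u(3))² = (4 + (-6 - 1/3 - 2*3²))² = (4 + (-6 - 1*⅓ - 2*9))² = (4 + (-6 - ⅓ - 18))² = (4 - 73/3)² = (-61/3)² = 3721/9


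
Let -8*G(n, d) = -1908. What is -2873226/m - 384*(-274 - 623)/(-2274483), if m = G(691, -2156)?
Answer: -1452263520668/120547599 ≈ -12047.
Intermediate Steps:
G(n, d) = 477/2 (G(n, d) = -1/8*(-1908) = 477/2)
m = 477/2 ≈ 238.50
-2873226/m - 384*(-274 - 623)/(-2274483) = -2873226/477/2 - 384*(-274 - 623)/(-2274483) = -2873226*2/477 - 384*(-897)*(-1/2274483) = -1915484/159 + 344448*(-1/2274483) = -1915484/159 - 114816/758161 = -1452263520668/120547599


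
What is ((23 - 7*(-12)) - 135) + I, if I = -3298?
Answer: -3326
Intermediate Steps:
((23 - 7*(-12)) - 135) + I = ((23 - 7*(-12)) - 135) - 3298 = ((23 + 84) - 135) - 3298 = (107 - 135) - 3298 = -28 - 3298 = -3326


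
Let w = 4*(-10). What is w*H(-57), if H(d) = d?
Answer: 2280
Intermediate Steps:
w = -40
w*H(-57) = -40*(-57) = 2280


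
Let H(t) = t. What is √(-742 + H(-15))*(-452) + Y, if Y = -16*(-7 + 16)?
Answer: -144 - 452*I*√757 ≈ -144.0 - 12436.0*I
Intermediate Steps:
Y = -144 (Y = -16*9 = -144)
√(-742 + H(-15))*(-452) + Y = √(-742 - 15)*(-452) - 144 = √(-757)*(-452) - 144 = (I*√757)*(-452) - 144 = -452*I*√757 - 144 = -144 - 452*I*√757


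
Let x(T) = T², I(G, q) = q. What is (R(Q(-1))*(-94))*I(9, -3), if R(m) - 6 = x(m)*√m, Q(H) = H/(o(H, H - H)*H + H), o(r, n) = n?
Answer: 1974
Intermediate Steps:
Q(H) = 1 (Q(H) = H/((H - H)*H + H) = H/(0*H + H) = H/(0 + H) = H/H = 1)
R(m) = 6 + m^(5/2) (R(m) = 6 + m²*√m = 6 + m^(5/2))
(R(Q(-1))*(-94))*I(9, -3) = ((6 + 1^(5/2))*(-94))*(-3) = ((6 + 1)*(-94))*(-3) = (7*(-94))*(-3) = -658*(-3) = 1974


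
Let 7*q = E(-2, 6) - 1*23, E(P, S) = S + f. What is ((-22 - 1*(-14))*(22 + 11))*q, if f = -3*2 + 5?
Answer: 4752/7 ≈ 678.86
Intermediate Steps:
f = -1 (f = -6 + 5 = -1)
E(P, S) = -1 + S (E(P, S) = S - 1 = -1 + S)
q = -18/7 (q = ((-1 + 6) - 1*23)/7 = (5 - 23)/7 = (⅐)*(-18) = -18/7 ≈ -2.5714)
((-22 - 1*(-14))*(22 + 11))*q = ((-22 - 1*(-14))*(22 + 11))*(-18/7) = ((-22 + 14)*33)*(-18/7) = -8*33*(-18/7) = -264*(-18/7) = 4752/7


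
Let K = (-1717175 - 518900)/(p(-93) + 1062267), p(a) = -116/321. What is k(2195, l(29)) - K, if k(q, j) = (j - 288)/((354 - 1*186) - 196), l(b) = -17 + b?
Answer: 4078943472/340987591 ≈ 11.962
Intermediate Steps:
p(a) = -116/321 (p(a) = -116*1/321 = -116/321)
k(q, j) = 72/7 - j/28 (k(q, j) = (-288 + j)/((354 - 186) - 196) = (-288 + j)/(168 - 196) = (-288 + j)/(-28) = (-288 + j)*(-1/28) = 72/7 - j/28)
K = -717780075/340987591 (K = (-1717175 - 518900)/(-116/321 + 1062267) = -2236075/340987591/321 = -2236075*321/340987591 = -717780075/340987591 ≈ -2.1050)
k(2195, l(29)) - K = (72/7 - (-17 + 29)/28) - 1*(-717780075/340987591) = (72/7 - 1/28*12) + 717780075/340987591 = (72/7 - 3/7) + 717780075/340987591 = 69/7 + 717780075/340987591 = 4078943472/340987591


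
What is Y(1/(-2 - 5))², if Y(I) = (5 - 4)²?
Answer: 1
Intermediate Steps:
Y(I) = 1 (Y(I) = 1² = 1)
Y(1/(-2 - 5))² = 1² = 1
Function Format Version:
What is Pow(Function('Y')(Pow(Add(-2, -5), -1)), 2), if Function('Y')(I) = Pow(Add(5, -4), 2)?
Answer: 1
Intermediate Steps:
Function('Y')(I) = 1 (Function('Y')(I) = Pow(1, 2) = 1)
Pow(Function('Y')(Pow(Add(-2, -5), -1)), 2) = Pow(1, 2) = 1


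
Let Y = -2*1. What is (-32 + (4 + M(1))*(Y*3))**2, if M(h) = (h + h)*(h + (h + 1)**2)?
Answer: 13456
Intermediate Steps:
Y = -2
M(h) = 2*h*(h + (1 + h)**2) (M(h) = (2*h)*(h + (1 + h)**2) = 2*h*(h + (1 + h)**2))
(-32 + (4 + M(1))*(Y*3))**2 = (-32 + (4 + 2*1*(1 + (1 + 1)**2))*(-2*3))**2 = (-32 + (4 + 2*1*(1 + 2**2))*(-6))**2 = (-32 + (4 + 2*1*(1 + 4))*(-6))**2 = (-32 + (4 + 2*1*5)*(-6))**2 = (-32 + (4 + 10)*(-6))**2 = (-32 + 14*(-6))**2 = (-32 - 84)**2 = (-116)**2 = 13456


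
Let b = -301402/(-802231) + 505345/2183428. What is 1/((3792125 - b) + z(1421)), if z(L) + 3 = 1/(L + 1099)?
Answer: 5229936424440/19832553800437414447 ≈ 2.6370e-7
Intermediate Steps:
b = 5040251141/8301486388 (b = -301402*(-1/802231) + 505345*(1/2183428) = 301402/802231 + 2395/10348 = 5040251141/8301486388 ≈ 0.60715)
z(L) = -3 + 1/(1099 + L) (z(L) = -3 + 1/(L + 1099) = -3 + 1/(1099 + L))
1/((3792125 - b) + z(1421)) = 1/((3792125 - 1*5040251141/8301486388) + (-3296 - 3*1421)/(1099 + 1421)) = 1/((3792125 - 5040251141/8301486388) + (-3296 - 4263)/2520) = 1/(31480269028843359/8301486388 + (1/2520)*(-7559)) = 1/(31480269028843359/8301486388 - 7559/2520) = 1/(19832553800437414447/5229936424440) = 5229936424440/19832553800437414447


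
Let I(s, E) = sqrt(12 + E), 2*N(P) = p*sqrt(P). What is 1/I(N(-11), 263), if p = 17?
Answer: sqrt(11)/55 ≈ 0.060302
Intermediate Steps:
N(P) = 17*sqrt(P)/2 (N(P) = (17*sqrt(P))/2 = 17*sqrt(P)/2)
1/I(N(-11), 263) = 1/(sqrt(12 + 263)) = 1/(sqrt(275)) = 1/(5*sqrt(11)) = sqrt(11)/55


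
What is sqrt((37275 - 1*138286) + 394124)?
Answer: sqrt(293113) ≈ 541.40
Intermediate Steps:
sqrt((37275 - 1*138286) + 394124) = sqrt((37275 - 138286) + 394124) = sqrt(-101011 + 394124) = sqrt(293113)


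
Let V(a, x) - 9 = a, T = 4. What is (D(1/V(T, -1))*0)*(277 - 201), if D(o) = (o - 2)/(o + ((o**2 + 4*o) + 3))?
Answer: 0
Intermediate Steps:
V(a, x) = 9 + a
D(o) = (-2 + o)/(3 + o**2 + 5*o) (D(o) = (-2 + o)/(o + (3 + o**2 + 4*o)) = (-2 + o)/(3 + o**2 + 5*o))
(D(1/V(T, -1))*0)*(277 - 201) = (((-2 + 1/(9 + 4))/(3 + (1/(9 + 4))**2 + 5/(9 + 4)))*0)*(277 - 201) = (((-2 + 1/13)/(3 + (1/13)**2 + 5/13))*0)*76 = (((-2 + 1/13)/(3 + (1/13)**2 + 5*(1/13)))*0)*76 = ((-25/13/(3 + 1/169 + 5/13))*0)*76 = ((-25/13/(573/169))*0)*76 = (((169/573)*(-25/13))*0)*76 = -325/573*0*76 = 0*76 = 0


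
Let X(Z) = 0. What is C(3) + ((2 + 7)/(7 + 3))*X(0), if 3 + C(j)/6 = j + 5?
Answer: 30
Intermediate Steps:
C(j) = 12 + 6*j (C(j) = -18 + 6*(j + 5) = -18 + 6*(5 + j) = -18 + (30 + 6*j) = 12 + 6*j)
C(3) + ((2 + 7)/(7 + 3))*X(0) = (12 + 6*3) + ((2 + 7)/(7 + 3))*0 = (12 + 18) + (9/10)*0 = 30 + (9*(⅒))*0 = 30 + (9/10)*0 = 30 + 0 = 30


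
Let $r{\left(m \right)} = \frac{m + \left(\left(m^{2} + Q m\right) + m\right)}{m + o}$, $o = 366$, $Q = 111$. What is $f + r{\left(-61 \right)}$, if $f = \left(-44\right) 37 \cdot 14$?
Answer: $- \frac{114012}{5} \approx -22802.0$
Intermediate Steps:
$f = -22792$ ($f = \left(-1628\right) 14 = -22792$)
$r{\left(m \right)} = \frac{m^{2} + 113 m}{366 + m}$ ($r{\left(m \right)} = \frac{m + \left(\left(m^{2} + 111 m\right) + m\right)}{m + 366} = \frac{m + \left(m^{2} + 112 m\right)}{366 + m} = \frac{m^{2} + 113 m}{366 + m}$)
$f + r{\left(-61 \right)} = -22792 - \frac{61 \left(113 - 61\right)}{366 - 61} = -22792 - 61 \cdot \frac{1}{305} \cdot 52 = -22792 - \frac{1}{5} \cdot 52 = -22792 - \frac{52}{5} = - \frac{114012}{5}$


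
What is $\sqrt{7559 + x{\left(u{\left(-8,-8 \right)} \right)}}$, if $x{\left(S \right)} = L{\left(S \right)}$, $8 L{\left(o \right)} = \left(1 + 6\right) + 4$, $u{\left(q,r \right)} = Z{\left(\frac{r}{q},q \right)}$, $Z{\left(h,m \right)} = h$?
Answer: $\frac{\sqrt{120966}}{4} \approx 86.95$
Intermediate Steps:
$u{\left(q,r \right)} = \frac{r}{q}$
$L{\left(o \right)} = \frac{11}{8}$ ($L{\left(o \right)} = \frac{\left(1 + 6\right) + 4}{8} = \frac{7 + 4}{8} = \frac{1}{8} \cdot 11 = \frac{11}{8}$)
$x{\left(S \right)} = \frac{11}{8}$
$\sqrt{7559 + x{\left(u{\left(-8,-8 \right)} \right)}} = \sqrt{7559 + \frac{11}{8}} = \sqrt{\frac{60483}{8}} = \frac{\sqrt{120966}}{4}$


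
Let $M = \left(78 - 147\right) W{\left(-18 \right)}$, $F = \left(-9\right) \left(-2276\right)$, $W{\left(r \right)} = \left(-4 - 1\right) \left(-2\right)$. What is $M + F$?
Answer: $19794$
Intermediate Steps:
$W{\left(r \right)} = 10$ ($W{\left(r \right)} = \left(-5\right) \left(-2\right) = 10$)
$F = 20484$
$M = -690$ ($M = \left(78 - 147\right) 10 = \left(-69\right) 10 = -690$)
$M + F = -690 + 20484 = 19794$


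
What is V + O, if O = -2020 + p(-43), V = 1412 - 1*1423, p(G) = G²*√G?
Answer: -2031 + 1849*I*√43 ≈ -2031.0 + 12125.0*I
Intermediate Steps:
p(G) = G^(5/2)
V = -11 (V = 1412 - 1423 = -11)
O = -2020 + 1849*I*√43 (O = -2020 + (-43)^(5/2) = -2020 + 1849*I*√43 ≈ -2020.0 + 12125.0*I)
V + O = -11 + (-2020 + 1849*I*√43) = -2031 + 1849*I*√43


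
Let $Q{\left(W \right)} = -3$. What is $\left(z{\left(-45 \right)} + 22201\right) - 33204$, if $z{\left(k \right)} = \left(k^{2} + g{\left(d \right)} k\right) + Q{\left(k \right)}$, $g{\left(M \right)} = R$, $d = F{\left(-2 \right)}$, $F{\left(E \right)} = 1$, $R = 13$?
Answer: $-9566$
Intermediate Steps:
$d = 1$
$g{\left(M \right)} = 13$
$z{\left(k \right)} = -3 + k^{2} + 13 k$ ($z{\left(k \right)} = \left(k^{2} + 13 k\right) - 3 = -3 + k^{2} + 13 k$)
$\left(z{\left(-45 \right)} + 22201\right) - 33204 = \left(\left(-3 + \left(-45\right)^{2} + 13 \left(-45\right)\right) + 22201\right) - 33204 = \left(\left(-3 + 2025 - 585\right) + 22201\right) - 33204 = \left(1437 + 22201\right) - 33204 = 23638 - 33204 = -9566$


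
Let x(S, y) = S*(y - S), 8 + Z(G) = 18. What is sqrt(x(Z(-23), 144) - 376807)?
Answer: I*sqrt(375467) ≈ 612.75*I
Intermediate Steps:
Z(G) = 10 (Z(G) = -8 + 18 = 10)
sqrt(x(Z(-23), 144) - 376807) = sqrt(10*(144 - 1*10) - 376807) = sqrt(10*(144 - 10) - 376807) = sqrt(10*134 - 376807) = sqrt(1340 - 376807) = sqrt(-375467) = I*sqrt(375467)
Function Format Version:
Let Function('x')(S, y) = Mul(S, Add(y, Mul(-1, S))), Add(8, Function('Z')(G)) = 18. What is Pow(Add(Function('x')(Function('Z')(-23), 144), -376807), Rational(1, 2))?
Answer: Mul(I, Pow(375467, Rational(1, 2))) ≈ Mul(612.75, I)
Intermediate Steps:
Function('Z')(G) = 10 (Function('Z')(G) = Add(-8, 18) = 10)
Pow(Add(Function('x')(Function('Z')(-23), 144), -376807), Rational(1, 2)) = Pow(Add(Mul(10, Add(144, Mul(-1, 10))), -376807), Rational(1, 2)) = Pow(Add(Mul(10, Add(144, -10)), -376807), Rational(1, 2)) = Pow(Add(Mul(10, 134), -376807), Rational(1, 2)) = Pow(Add(1340, -376807), Rational(1, 2)) = Pow(-375467, Rational(1, 2)) = Mul(I, Pow(375467, Rational(1, 2)))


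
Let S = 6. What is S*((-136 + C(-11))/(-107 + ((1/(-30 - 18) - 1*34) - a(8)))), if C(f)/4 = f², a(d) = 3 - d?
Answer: -100224/6529 ≈ -15.351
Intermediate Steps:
C(f) = 4*f²
S*((-136 + C(-11))/(-107 + ((1/(-30 - 18) - 1*34) - a(8)))) = 6*((-136 + 4*(-11)²)/(-107 + ((1/(-30 - 18) - 1*34) - (3 - 1*8)))) = 6*((-136 + 4*121)/(-107 + ((1/(-48) - 34) - (3 - 8)))) = 6*((-136 + 484)/(-107 + ((-1/48 - 34) - 1*(-5)))) = 6*(348/(-107 + (-1633/48 + 5))) = 6*(348/(-107 - 1393/48)) = 6*(348/(-6529/48)) = 6*(348*(-48/6529)) = 6*(-16704/6529) = -100224/6529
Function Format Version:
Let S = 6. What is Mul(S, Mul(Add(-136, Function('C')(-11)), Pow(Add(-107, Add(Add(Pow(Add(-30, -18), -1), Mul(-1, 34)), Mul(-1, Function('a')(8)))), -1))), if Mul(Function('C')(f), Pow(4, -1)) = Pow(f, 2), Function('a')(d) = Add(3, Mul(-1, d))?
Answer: Rational(-100224, 6529) ≈ -15.351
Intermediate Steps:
Function('C')(f) = Mul(4, Pow(f, 2))
Mul(S, Mul(Add(-136, Function('C')(-11)), Pow(Add(-107, Add(Add(Pow(Add(-30, -18), -1), Mul(-1, 34)), Mul(-1, Function('a')(8)))), -1))) = Mul(6, Mul(Add(-136, Mul(4, Pow(-11, 2))), Pow(Add(-107, Add(Add(Pow(Add(-30, -18), -1), Mul(-1, 34)), Mul(-1, Add(3, Mul(-1, 8))))), -1))) = Mul(6, Mul(Add(-136, Mul(4, 121)), Pow(Add(-107, Add(Add(Pow(-48, -1), -34), Mul(-1, Add(3, -8)))), -1))) = Mul(6, Mul(Add(-136, 484), Pow(Add(-107, Add(Add(Rational(-1, 48), -34), Mul(-1, -5))), -1))) = Mul(6, Mul(348, Pow(Add(-107, Add(Rational(-1633, 48), 5)), -1))) = Mul(6, Mul(348, Pow(Add(-107, Rational(-1393, 48)), -1))) = Mul(6, Mul(348, Pow(Rational(-6529, 48), -1))) = Mul(6, Mul(348, Rational(-48, 6529))) = Mul(6, Rational(-16704, 6529)) = Rational(-100224, 6529)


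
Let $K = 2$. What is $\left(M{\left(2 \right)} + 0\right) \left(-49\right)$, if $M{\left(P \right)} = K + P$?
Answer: $-196$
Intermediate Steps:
$M{\left(P \right)} = 2 + P$
$\left(M{\left(2 \right)} + 0\right) \left(-49\right) = \left(\left(2 + 2\right) + 0\right) \left(-49\right) = \left(4 + 0\right) \left(-49\right) = 4 \left(-49\right) = -196$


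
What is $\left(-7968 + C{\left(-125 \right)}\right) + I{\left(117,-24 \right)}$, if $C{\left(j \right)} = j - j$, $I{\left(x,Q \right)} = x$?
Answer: $-7851$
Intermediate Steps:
$C{\left(j \right)} = 0$
$\left(-7968 + C{\left(-125 \right)}\right) + I{\left(117,-24 \right)} = \left(-7968 + 0\right) + 117 = -7968 + 117 = -7851$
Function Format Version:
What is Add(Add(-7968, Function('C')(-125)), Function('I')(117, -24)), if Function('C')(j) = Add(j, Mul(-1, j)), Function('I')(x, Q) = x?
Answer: -7851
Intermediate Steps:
Function('C')(j) = 0
Add(Add(-7968, Function('C')(-125)), Function('I')(117, -24)) = Add(Add(-7968, 0), 117) = Add(-7968, 117) = -7851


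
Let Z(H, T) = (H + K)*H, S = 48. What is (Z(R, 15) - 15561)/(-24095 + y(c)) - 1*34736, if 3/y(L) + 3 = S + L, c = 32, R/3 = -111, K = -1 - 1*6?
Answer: -64453637375/1855312 ≈ -34740.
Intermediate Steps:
K = -7 (K = -1 - 6 = -7)
R = -333 (R = 3*(-111) = -333)
Z(H, T) = H*(-7 + H) (Z(H, T) = (H - 7)*H = (-7 + H)*H = H*(-7 + H))
y(L) = 3/(45 + L) (y(L) = 3/(-3 + (48 + L)) = 3/(45 + L))
(Z(R, 15) - 15561)/(-24095 + y(c)) - 1*34736 = (-333*(-7 - 333) - 15561)/(-24095 + 3/(45 + 32)) - 1*34736 = (-333*(-340) - 15561)/(-24095 + 3/77) - 34736 = (113220 - 15561)/(-24095 + 3*(1/77)) - 34736 = 97659/(-24095 + 3/77) - 34736 = 97659/(-1855312/77) - 34736 = 97659*(-77/1855312) - 34736 = -7519743/1855312 - 34736 = -64453637375/1855312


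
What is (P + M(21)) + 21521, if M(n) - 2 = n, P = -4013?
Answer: 17531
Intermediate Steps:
M(n) = 2 + n
(P + M(21)) + 21521 = (-4013 + (2 + 21)) + 21521 = (-4013 + 23) + 21521 = -3990 + 21521 = 17531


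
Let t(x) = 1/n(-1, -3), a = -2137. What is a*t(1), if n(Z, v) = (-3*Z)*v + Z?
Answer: 2137/10 ≈ 213.70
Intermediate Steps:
n(Z, v) = Z - 3*Z*v (n(Z, v) = -3*Z*v + Z = Z - 3*Z*v)
t(x) = -1/10 (t(x) = 1/(-(1 - 3*(-3))) = 1/(-(1 + 9)) = 1/(-1*10) = 1/(-10) = -1/10)
a*t(1) = -2137*(-1/10) = 2137/10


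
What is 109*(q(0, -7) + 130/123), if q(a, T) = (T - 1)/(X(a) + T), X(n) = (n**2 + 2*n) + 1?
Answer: 10682/41 ≈ 260.54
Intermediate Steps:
X(n) = 1 + n**2 + 2*n
q(a, T) = (-1 + T)/(1 + T + a**2 + 2*a) (q(a, T) = (T - 1)/((1 + a**2 + 2*a) + T) = (-1 + T)/(1 + T + a**2 + 2*a))
109*(q(0, -7) + 130/123) = 109*((-1 - 7)/(1 - 7 + 0**2 + 2*0) + 130/123) = 109*(-8/(1 - 7 + 0 + 0) + 130*(1/123)) = 109*(-8/(-6) + 130/123) = 109*(-1/6*(-8) + 130/123) = 109*(4/3 + 130/123) = 109*(98/41) = 10682/41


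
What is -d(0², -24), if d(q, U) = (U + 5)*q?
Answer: 0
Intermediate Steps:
d(q, U) = q*(5 + U) (d(q, U) = (5 + U)*q = q*(5 + U))
-d(0², -24) = -0²*(5 - 24) = -0*(-19) = -1*0 = 0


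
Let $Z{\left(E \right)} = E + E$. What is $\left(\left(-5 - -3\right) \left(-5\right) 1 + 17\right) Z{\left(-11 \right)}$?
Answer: $-594$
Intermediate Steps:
$Z{\left(E \right)} = 2 E$
$\left(\left(-5 - -3\right) \left(-5\right) 1 + 17\right) Z{\left(-11 \right)} = \left(\left(-5 - -3\right) \left(-5\right) 1 + 17\right) 2 \left(-11\right) = \left(\left(-5 + 3\right) \left(-5\right) 1 + 17\right) \left(-22\right) = \left(\left(-2\right) \left(-5\right) 1 + 17\right) \left(-22\right) = \left(10 \cdot 1 + 17\right) \left(-22\right) = \left(10 + 17\right) \left(-22\right) = 27 \left(-22\right) = -594$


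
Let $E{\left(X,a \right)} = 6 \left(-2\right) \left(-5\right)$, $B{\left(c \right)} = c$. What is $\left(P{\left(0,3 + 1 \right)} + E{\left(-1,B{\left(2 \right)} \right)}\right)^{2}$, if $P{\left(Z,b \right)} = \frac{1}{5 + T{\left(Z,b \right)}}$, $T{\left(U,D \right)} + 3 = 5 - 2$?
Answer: $\frac{90601}{25} \approx 3624.0$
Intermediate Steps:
$T{\left(U,D \right)} = 0$ ($T{\left(U,D \right)} = -3 + \left(5 - 2\right) = -3 + 3 = 0$)
$E{\left(X,a \right)} = 60$ ($E{\left(X,a \right)} = \left(-12\right) \left(-5\right) = 60$)
$P{\left(Z,b \right)} = \frac{1}{5}$ ($P{\left(Z,b \right)} = \frac{1}{5 + 0} = \frac{1}{5}$)
$\left(P{\left(0,3 + 1 \right)} + E{\left(-1,B{\left(2 \right)} \right)}\right)^{2} = \left(\frac{1}{5} + 60\right)^{2} = \left(\frac{301}{5}\right)^{2} = \frac{90601}{25}$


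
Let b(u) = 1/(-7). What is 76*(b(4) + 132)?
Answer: 70148/7 ≈ 10021.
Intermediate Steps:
b(u) = -⅐
76*(b(4) + 132) = 76*(-⅐ + 132) = 76*(923/7) = 70148/7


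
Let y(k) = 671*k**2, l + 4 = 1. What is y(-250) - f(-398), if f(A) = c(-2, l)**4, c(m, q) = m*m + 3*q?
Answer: 41936875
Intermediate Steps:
l = -3 (l = -4 + 1 = -3)
c(m, q) = m**2 + 3*q
f(A) = 625 (f(A) = ((-2)**2 + 3*(-3))**4 = (4 - 9)**4 = (-5)**4 = 625)
y(-250) - f(-398) = 671*(-250)**2 - 1*625 = 671*62500 - 625 = 41937500 - 625 = 41936875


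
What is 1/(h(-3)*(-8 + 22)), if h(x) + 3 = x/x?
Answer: -1/28 ≈ -0.035714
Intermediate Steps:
h(x) = -2 (h(x) = -3 + x/x = -3 + 1 = -2)
1/(h(-3)*(-8 + 22)) = 1/(-2*(-8 + 22)) = 1/(-2*14) = 1/(-28) = -1/28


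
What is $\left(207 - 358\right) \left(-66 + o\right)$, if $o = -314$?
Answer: $57380$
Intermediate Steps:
$\left(207 - 358\right) \left(-66 + o\right) = \left(207 - 358\right) \left(-66 - 314\right) = \left(-151\right) \left(-380\right) = 57380$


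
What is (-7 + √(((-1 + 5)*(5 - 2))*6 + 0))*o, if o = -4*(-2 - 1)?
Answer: -84 + 72*√2 ≈ 17.823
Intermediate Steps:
o = 12 (o = -4*(-3) = 12)
(-7 + √(((-1 + 5)*(5 - 2))*6 + 0))*o = (-7 + √(((-1 + 5)*(5 - 2))*6 + 0))*12 = (-7 + √((4*3)*6 + 0))*12 = (-7 + √(12*6 + 0))*12 = (-7 + √(72 + 0))*12 = (-7 + √72)*12 = (-7 + 6*√2)*12 = -84 + 72*√2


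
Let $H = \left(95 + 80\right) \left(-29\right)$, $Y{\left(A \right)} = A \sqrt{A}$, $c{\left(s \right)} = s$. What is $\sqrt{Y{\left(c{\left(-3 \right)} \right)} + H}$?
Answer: $\sqrt{-5075 - 3 i \sqrt{3}} \approx 0.0365 - 71.239 i$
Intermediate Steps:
$Y{\left(A \right)} = A^{\frac{3}{2}}$
$H = -5075$ ($H = 175 \left(-29\right) = -5075$)
$\sqrt{Y{\left(c{\left(-3 \right)} \right)} + H} = \sqrt{\left(-3\right)^{\frac{3}{2}} - 5075} = \sqrt{- 3 i \sqrt{3} - 5075} = \sqrt{-5075 - 3 i \sqrt{3}}$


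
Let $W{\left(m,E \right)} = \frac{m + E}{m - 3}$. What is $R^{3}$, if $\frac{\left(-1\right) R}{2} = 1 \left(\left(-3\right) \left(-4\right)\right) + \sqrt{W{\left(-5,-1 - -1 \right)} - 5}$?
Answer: $- \frac{\left(48 + i \sqrt{70}\right)^{3}}{8} \approx -12564.0 - 7155.5 i$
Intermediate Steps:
$W{\left(m,E \right)} = \frac{E + m}{-3 + m}$
$R = -24 - \frac{i \sqrt{70}}{2}$ ($R = - 2 \left(1 \left(\left(-3\right) \left(-4\right)\right) + \sqrt{\frac{\left(-1 - -1\right) - 5}{-3 - 5} - 5}\right) = - 2 \left(1 \cdot 12 + \sqrt{\frac{\left(-1 + 1\right) - 5}{-8} - 5}\right) = - 2 \left(12 + \sqrt{- \frac{0 - 5}{8} - 5}\right) = - 2 \left(12 + \sqrt{\left(- \frac{1}{8}\right) \left(-5\right) - 5}\right) = - 2 \left(12 + \sqrt{\frac{5}{8} - 5}\right) = - 2 \left(12 + \sqrt{- \frac{35}{8}}\right) = - 2 \left(12 + \frac{i \sqrt{70}}{4}\right) = -24 - \frac{i \sqrt{70}}{2} \approx -24.0 - 4.1833 i$)
$R^{3} = \left(-24 - \frac{i \sqrt{70}}{2}\right)^{3}$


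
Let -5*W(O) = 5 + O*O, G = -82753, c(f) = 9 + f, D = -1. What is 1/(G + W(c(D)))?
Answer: -5/413834 ≈ -1.2082e-5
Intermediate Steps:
W(O) = -1 - O²/5 (W(O) = -(5 + O*O)/5 = -(5 + O²)/5 = -1 - O²/5)
1/(G + W(c(D))) = 1/(-82753 + (-1 - (9 - 1)²/5)) = 1/(-82753 + (-1 - ⅕*8²)) = 1/(-82753 + (-1 - ⅕*64)) = 1/(-82753 + (-1 - 64/5)) = 1/(-82753 - 69/5) = 1/(-413834/5) = -5/413834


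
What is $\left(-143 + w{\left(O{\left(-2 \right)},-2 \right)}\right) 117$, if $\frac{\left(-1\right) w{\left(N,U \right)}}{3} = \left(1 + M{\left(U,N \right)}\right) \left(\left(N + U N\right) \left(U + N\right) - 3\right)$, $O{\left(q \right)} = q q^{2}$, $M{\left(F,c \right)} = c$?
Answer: $-220662$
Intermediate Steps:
$O{\left(q \right)} = q^{3}$
$w{\left(N,U \right)} = - 3 \left(1 + N\right) \left(-3 + \left(N + U\right) \left(N + N U\right)\right)$ ($w{\left(N,U \right)} = - 3 \left(1 + N\right) \left(\left(N + U N\right) \left(U + N\right) - 3\right) = - 3 \left(1 + N\right) \left(\left(N + N U\right) \left(N + U\right) - 3\right) = - 3 \left(1 + N\right) \left(\left(N + U\right) \left(N + N U\right) - 3\right) = - 3 \left(1 + N\right) \left(-3 + \left(N + U\right) \left(N + N U\right)\right)$)
$\left(-143 + w{\left(O{\left(-2 \right)},-2 \right)}\right) 117 = \left(-143 - \left(-9 - 576 + 72 + 1536 + 3 \left(-2\right)^{3} \left(-2\right) + 3 \left(-2\right)^{3} \left(-2\right)^{2} + 3 \left(\left(-2\right)^{3}\right)^{2} \left(-2\right)^{2}\right)\right) 117 = \left(-143 - \left(63 - 576 - 96 + 48 + 1536 + 3 \left(-8\right)^{2} \cdot 4\right)\right) 117 = \left(-143 - \left(-1329 - 768 + 768 + 3072\right)\right) 117 = \left(-143 - 1743\right) 117 = \left(-1886\right) 117 = -220662$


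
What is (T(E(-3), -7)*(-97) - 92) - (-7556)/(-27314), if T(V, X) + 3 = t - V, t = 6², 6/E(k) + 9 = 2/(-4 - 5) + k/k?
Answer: -1699890006/505309 ≈ -3364.1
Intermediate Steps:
E(k) = -27/37 (E(k) = 6/(-9 + (2/(-4 - 5) + k/k)) = 6/(-9 + (2/(-9) + 1)) = 6/(-9 + (2*(-⅑) + 1)) = 6/(-9 + (-2/9 + 1)) = 6/(-9 + 7/9) = 6/(-74/9) = 6*(-9/74) = -27/37)
t = 36
T(V, X) = 33 - V (T(V, X) = -3 + (36 - V) = 33 - V)
(T(E(-3), -7)*(-97) - 92) - (-7556)/(-27314) = ((33 - 1*(-27/37))*(-97) - 92) - (-7556)/(-27314) = ((33 + 27/37)*(-97) - 92) - (-7556)*(-1)/27314 = ((1248/37)*(-97) - 92) - 1*3778/13657 = (-121056/37 - 92) - 3778/13657 = -124460/37 - 3778/13657 = -1699890006/505309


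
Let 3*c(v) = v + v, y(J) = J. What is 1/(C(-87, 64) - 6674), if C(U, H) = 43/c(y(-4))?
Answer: -8/53521 ≈ -0.00014947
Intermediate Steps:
c(v) = 2*v/3 (c(v) = (v + v)/3 = (2*v)/3 = 2*v/3)
C(U, H) = -129/8 (C(U, H) = 43/(((⅔)*(-4))) = 43/(-8/3) = 43*(-3/8) = -129/8)
1/(C(-87, 64) - 6674) = 1/(-129/8 - 6674) = 1/(-53521/8) = -8/53521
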